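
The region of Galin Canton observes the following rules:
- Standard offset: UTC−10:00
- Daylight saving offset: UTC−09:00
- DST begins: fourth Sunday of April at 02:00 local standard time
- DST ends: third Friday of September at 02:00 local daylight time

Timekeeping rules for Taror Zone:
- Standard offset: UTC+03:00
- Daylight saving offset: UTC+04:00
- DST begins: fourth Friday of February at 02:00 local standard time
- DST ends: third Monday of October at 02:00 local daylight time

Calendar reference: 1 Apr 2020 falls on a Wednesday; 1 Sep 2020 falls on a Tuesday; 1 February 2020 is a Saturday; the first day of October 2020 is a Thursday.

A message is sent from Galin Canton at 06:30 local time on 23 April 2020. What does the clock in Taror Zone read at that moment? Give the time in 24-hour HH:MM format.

1 April 2020 is a Wednesday, so the first Sunday is April 5 and the fourth is April 26.
1 September 2020 is a Tuesday, so the first Friday is September 4 and the third is September 18.
23 April 2020 does not fall between 26 April and 18 September, so daylight saving is not in effect and Galin Canton is at UTC−10:00.
06:30 Galin Canton + 10h = 16:30 UTC.
1 February 2020 is a Saturday, so the first Friday is February 7 and the fourth is February 28.
1 October 2020 is a Thursday, so the first Monday is October 5 and the third is October 19.
At the standard offset (UTC+03:00), 16:30 UTC + 3h = 19:30 Taror Zone standard time.
The standard-time date in Taror Zone, 23 April 2020, falls between 28 February and 19 October, so daylight saving is in effect and Taror Zone is at UTC+04:00.
16:30 UTC + 4h = 20:30 Taror Zone.

20:30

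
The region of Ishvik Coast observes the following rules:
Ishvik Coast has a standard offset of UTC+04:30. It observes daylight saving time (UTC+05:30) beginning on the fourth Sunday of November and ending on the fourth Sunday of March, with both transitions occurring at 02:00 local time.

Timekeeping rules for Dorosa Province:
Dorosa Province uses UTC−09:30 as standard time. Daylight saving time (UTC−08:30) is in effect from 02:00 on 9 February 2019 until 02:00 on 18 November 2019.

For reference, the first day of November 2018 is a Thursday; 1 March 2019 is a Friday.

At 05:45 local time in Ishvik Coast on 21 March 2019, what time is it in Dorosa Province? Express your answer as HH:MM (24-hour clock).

1 November 2018 is a Thursday, so the first Sunday is November 4 and the fourth is November 25.
1 March 2019 is a Friday, so the first Sunday is March 3 and the fourth is March 24.
21 March 2019 lies within the daylight-saving period (25 November 2018 – 24 March 2019), so Ishvik Coast is on daylight time, UTC+05:30.
05:45 Ishvik Coast − 5h30m = 00:15 UTC.
At the standard offset (UTC−09:30), 00:15 UTC − 9h30m = 14:45 Dorosa Province standard time (rolling into the previous day, 20 March 2019).
Daylight saving runs 9 February – 18 November; the standard-time date in Dorosa Province, 20 March 2019, is inside that window, so Dorosa Province is at UTC−08:30.
00:15 UTC − 8h30m = 15:45 Dorosa Province (rolling into the previous day, 20 March 2019).

15:45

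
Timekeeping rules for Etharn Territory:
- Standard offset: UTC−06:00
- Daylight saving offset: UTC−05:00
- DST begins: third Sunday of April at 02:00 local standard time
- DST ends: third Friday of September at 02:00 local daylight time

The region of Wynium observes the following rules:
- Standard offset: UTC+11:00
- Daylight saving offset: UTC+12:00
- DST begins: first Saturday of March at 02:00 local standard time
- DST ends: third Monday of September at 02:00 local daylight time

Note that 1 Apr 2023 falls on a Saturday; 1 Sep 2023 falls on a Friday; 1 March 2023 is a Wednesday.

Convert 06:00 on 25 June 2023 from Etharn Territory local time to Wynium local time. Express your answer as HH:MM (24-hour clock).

23:00

1 April 2023 is a Saturday, so the first Sunday is April 2 and the third is April 16.
1 September 2023 is a Friday, so the first Friday is September 1 and the third is September 15.
Daylight saving runs 16 April – 15 September; 25 June 2023 is inside that window, so Etharn Territory is at UTC−05:00.
06:00 Etharn Territory + 5h = 11:00 UTC.
1 March 2023 is a Wednesday, so the first Saturday is March 4.
1 September 2023 is a Friday, so the first Monday is September 4 and the third is September 18.
At the standard offset (UTC+11:00), 11:00 UTC + 11h = 22:00 Wynium standard time.
Daylight saving runs 4 March – 18 September; the standard-time date in Wynium, 25 June 2023, is inside that window, so Wynium is at UTC+12:00.
11:00 UTC + 12h = 23:00 Wynium.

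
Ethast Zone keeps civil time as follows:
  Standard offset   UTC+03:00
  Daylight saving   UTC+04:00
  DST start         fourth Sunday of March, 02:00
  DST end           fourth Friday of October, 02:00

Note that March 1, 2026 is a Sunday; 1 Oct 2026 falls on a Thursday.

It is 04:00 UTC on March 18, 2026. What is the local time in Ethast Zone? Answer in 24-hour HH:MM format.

07:00

1 March 2026 is a Sunday, so the first Sunday is March 1 and the fourth is March 22.
1 October 2026 is a Thursday, so the first Friday is October 2 and the fourth is October 23.
At the standard offset (UTC+03:00), 04:00 UTC + 3h = 07:00 Ethast Zone standard time.
The standard-time date in Ethast Zone, March 18, 2026, is outside the daylight-saving period (22 March – 23 October), so Ethast Zone is on standard time, UTC+03:00.
04:00 UTC + 3h = 07:00 local.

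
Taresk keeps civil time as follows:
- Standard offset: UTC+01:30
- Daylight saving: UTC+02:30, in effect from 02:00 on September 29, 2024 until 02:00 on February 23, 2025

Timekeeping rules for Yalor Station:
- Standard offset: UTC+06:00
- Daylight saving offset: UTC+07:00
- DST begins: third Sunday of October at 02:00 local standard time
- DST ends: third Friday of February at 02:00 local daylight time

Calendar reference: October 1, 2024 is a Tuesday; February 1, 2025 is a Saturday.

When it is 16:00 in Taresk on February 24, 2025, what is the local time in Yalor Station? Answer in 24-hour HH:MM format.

Daylight saving runs 29 September 2024 – 23 February 2025; February 24, 2025 is outside that window, so Taresk is on standard time at UTC+01:30.
16:00 Taresk − 1h30m = 14:30 UTC.
1 October 2024 is a Tuesday, so the first Sunday is October 6 and the third is October 20.
1 February 2025 is a Saturday, so the first Friday is February 7 and the third is February 21.
At the standard offset (UTC+06:00), 14:30 UTC + 6h = 20:30 Yalor Station standard time.
Daylight saving runs 20 October 2024 – 21 February 2025; the standard-time date in Yalor Station, February 24, 2025, is outside that window, so Yalor Station is on standard time at UTC+06:00.
14:30 UTC + 6h = 20:30 Yalor Station.

20:30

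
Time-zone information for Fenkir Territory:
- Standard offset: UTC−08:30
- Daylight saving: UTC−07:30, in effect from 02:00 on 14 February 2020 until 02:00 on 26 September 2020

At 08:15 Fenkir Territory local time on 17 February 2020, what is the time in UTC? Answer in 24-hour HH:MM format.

17 February 2020 falls between 14 February and 26 September, so daylight saving is in effect and Fenkir Territory is at UTC−07:30.
08:15 local + 7h30m = 15:45 UTC.

15:45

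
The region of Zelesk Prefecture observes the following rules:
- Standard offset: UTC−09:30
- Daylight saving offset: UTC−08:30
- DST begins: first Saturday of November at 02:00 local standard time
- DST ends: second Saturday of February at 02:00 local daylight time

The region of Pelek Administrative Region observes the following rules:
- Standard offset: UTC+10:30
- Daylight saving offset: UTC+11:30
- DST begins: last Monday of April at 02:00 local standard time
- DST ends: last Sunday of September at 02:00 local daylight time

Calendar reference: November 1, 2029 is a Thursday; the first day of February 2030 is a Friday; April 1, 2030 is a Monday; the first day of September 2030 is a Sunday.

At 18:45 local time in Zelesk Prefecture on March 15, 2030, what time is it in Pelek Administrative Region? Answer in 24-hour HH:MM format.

14:45

1 November 2029 is a Thursday, so the first Saturday is November 3.
1 February 2030 is a Friday, so the first Saturday is February 2 and the second is February 9.
March 15, 2030 does not fall between 3 November 2029 and 9 February 2030, so daylight saving is not in effect and Zelesk Prefecture is at UTC−09:30.
18:45 Zelesk Prefecture + 9h30m = 04:15 UTC (rolling into the next day, 16 March 2030).
1 April 2030 is a Monday, so Mondays fall on 1, 8, 15, 22, 29; the last is April 29.
1 September 2030 is a Sunday, so Sundays fall on 1, 8, 15, 22, 29; the last is September 29.
At the standard offset (UTC+10:30), 04:15 UTC + 10h30m = 14:45 Pelek Administrative Region standard time.
Daylight saving runs 29 April – 29 September; the standard-time date in Pelek Administrative Region, March 16, 2030, is outside that window, so Pelek Administrative Region is on standard time at UTC+10:30.
04:15 UTC + 10h30m = 14:45 Pelek Administrative Region.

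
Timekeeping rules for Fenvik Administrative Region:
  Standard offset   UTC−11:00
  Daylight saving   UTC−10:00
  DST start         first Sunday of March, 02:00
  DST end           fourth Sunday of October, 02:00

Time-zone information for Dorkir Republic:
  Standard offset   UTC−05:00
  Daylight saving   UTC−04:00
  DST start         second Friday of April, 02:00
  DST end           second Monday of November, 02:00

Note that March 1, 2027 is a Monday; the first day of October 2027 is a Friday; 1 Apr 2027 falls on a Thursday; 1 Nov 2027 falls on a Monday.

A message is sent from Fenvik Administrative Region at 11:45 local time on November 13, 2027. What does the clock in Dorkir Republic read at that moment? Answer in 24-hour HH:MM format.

17:45

1 March 2027 is a Monday, so the first Sunday is March 7.
1 October 2027 is a Friday, so the first Sunday is October 3 and the fourth is October 24.
November 13, 2027 does not fall between 7 March and 24 October, so daylight saving is not in effect and Fenvik Administrative Region is at UTC−11:00.
11:45 Fenvik Administrative Region + 11h = 22:45 UTC.
1 April 2027 is a Thursday, so the first Friday is April 2 and the second is April 9.
1 November 2027 is a Monday, so the first Monday is November 1 and the second is November 8.
At the standard offset (UTC−05:00), 22:45 UTC − 5h = 17:45 Dorkir Republic standard time.
Daylight saving runs 9 April – 8 November; the standard-time date in Dorkir Republic, November 13, 2027, is outside that window, so Dorkir Republic is on standard time at UTC−05:00.
22:45 UTC − 5h = 17:45 Dorkir Republic.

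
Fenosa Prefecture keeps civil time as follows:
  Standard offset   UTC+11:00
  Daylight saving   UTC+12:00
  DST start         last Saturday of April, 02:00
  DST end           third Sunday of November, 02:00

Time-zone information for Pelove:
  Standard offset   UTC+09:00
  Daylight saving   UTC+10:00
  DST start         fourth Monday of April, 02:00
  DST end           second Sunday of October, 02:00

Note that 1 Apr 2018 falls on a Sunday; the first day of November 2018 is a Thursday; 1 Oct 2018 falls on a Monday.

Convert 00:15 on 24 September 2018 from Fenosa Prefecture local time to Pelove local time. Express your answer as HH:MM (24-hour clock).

22:15

1 April 2018 is a Sunday, so Saturdays fall on 7, 14, 21, 28; the last is April 28.
1 November 2018 is a Thursday, so the first Sunday is November 4 and the third is November 18.
24 September 2018 falls between 28 April and 18 November, so daylight saving is in effect and Fenosa Prefecture is at UTC+12:00.
00:15 Fenosa Prefecture − 12h = 12:15 UTC (rolling into the previous day, 23 September 2018).
1 April 2018 is a Sunday, so the first Monday is April 2 and the fourth is April 23.
1 October 2018 is a Monday, so the first Sunday is October 7 and the second is October 14.
At the standard offset (UTC+09:00), 12:15 UTC + 9h = 21:15 Pelove standard time.
Daylight saving runs 23 April – 14 October; the standard-time date in Pelove, 23 September 2018, is inside that window, so Pelove is at UTC+10:00.
12:15 UTC + 10h = 22:15 Pelove.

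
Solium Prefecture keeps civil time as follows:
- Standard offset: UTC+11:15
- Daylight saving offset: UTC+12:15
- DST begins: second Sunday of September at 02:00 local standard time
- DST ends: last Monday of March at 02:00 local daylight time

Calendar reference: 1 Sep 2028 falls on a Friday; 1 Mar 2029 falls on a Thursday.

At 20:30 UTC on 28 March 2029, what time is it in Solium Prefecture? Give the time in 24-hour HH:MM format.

07:45

1 September 2028 is a Friday, so the first Sunday is September 3 and the second is September 10.
1 March 2029 is a Thursday, so Mondays fall on 5, 12, 19, 26; the last is March 26.
At the standard offset (UTC+11:15), 20:30 UTC + 11h15m = 07:45 Solium Prefecture standard time (rolling into the next day, 29 March 2029).
Daylight saving runs 10 September 2028 – 26 March 2029; the standard-time date in Solium Prefecture, 29 March 2029, is outside that window, so Solium Prefecture is on standard time at UTC+11:15.
20:30 UTC + 11h15m = 07:45 local (rolling into the next day, 29 March 2029).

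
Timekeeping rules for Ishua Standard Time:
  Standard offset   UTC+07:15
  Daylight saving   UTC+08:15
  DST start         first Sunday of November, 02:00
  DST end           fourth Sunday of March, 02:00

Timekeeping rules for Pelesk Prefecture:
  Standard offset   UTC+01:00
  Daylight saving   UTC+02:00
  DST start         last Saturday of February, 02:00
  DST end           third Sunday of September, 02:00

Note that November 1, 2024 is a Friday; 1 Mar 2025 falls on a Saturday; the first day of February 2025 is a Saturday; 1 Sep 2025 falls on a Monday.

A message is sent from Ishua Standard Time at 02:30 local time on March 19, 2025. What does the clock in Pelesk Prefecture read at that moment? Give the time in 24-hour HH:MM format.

20:15

1 November 2024 is a Friday, so the first Sunday is November 3.
1 March 2025 is a Saturday, so the first Sunday is March 2 and the fourth is March 23.
March 19, 2025 lies within the daylight-saving period (3 November 2024 – 23 March 2025), so Ishua Standard Time is on daylight time, UTC+08:15.
02:30 Ishua Standard Time − 8h15m = 18:15 UTC (rolling into the previous day, 18 March 2025).
1 February 2025 is a Saturday, so Saturdays fall on 1, 8, 15, 22; the last is February 22.
1 September 2025 is a Monday, so the first Sunday is September 7 and the third is September 21.
At the standard offset (UTC+01:00), 18:15 UTC + 1h = 19:15 Pelesk Prefecture standard time.
Daylight saving runs 22 February – 21 September; the standard-time date in Pelesk Prefecture, March 18, 2025, is inside that window, so Pelesk Prefecture is at UTC+02:00.
18:15 UTC + 2h = 20:15 Pelesk Prefecture.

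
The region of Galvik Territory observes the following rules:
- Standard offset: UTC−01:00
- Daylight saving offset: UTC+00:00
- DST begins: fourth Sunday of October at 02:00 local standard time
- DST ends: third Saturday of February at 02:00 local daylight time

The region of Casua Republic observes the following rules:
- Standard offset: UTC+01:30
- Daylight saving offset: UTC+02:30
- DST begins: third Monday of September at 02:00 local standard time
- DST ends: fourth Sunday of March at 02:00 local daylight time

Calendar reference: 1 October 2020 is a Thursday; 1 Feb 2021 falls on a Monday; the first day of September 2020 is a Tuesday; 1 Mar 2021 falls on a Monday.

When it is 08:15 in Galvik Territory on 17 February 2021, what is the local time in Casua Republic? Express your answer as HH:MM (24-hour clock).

10:45

1 October 2020 is a Thursday, so the first Sunday is October 4 and the fourth is October 25.
1 February 2021 is a Monday, so the first Saturday is February 6 and the third is February 20.
17 February 2021 lies within the daylight-saving period (25 October 2020 – 20 February 2021), so Galvik Territory is on daylight time, UTC+00:00.
08:15 Galvik Territory − 0h = 08:15 UTC.
1 September 2020 is a Tuesday, so the first Monday is September 7 and the third is September 21.
1 March 2021 is a Monday, so the first Sunday is March 7 and the fourth is March 28.
At the standard offset (UTC+01:30), 08:15 UTC + 1h30m = 09:45 Casua Republic standard time.
Daylight saving runs 21 September 2020 – 28 March 2021; the standard-time date in Casua Republic, 17 February 2021, is inside that window, so Casua Republic is at UTC+02:30.
08:15 UTC + 2h30m = 10:45 Casua Republic.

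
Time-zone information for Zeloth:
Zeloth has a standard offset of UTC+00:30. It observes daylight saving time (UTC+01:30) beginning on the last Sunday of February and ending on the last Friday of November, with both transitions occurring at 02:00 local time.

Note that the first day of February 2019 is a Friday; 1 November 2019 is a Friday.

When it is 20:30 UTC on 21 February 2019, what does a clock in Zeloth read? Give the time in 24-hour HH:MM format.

1 February 2019 is a Friday, so Sundays fall on 3, 10, 17, 24; the last is February 24.
1 November 2019 is a Friday, so Fridays fall on 1, 8, 15, 22, 29; the last is November 29.
At the standard offset (UTC+00:30), 20:30 UTC + 0h30m = 21:00 Zeloth standard time.
The standard-time date in Zeloth, 21 February 2019, does not fall between 24 February and 29 November, so daylight saving is not in effect and Zeloth is at UTC+00:30.
20:30 UTC + 0h30m = 21:00 local.

21:00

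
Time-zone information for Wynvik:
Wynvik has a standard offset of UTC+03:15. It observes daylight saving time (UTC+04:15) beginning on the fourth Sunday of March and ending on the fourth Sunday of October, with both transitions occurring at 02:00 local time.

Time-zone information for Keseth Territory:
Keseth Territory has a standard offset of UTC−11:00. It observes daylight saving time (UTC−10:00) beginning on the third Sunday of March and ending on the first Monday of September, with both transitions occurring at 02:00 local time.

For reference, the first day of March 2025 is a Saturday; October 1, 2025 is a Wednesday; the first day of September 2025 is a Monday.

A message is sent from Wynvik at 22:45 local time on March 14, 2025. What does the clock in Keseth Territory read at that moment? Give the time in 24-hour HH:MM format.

08:30

1 March 2025 is a Saturday, so the first Sunday is March 2 and the fourth is March 23.
1 October 2025 is a Wednesday, so the first Sunday is October 5 and the fourth is October 26.
March 14, 2025 is outside the daylight-saving period (23 March – 26 October), so Wynvik is on standard time, UTC+03:15.
22:45 Wynvik − 3h15m = 19:30 UTC.
1 March 2025 is a Saturday, so the first Sunday is March 2 and the third is March 16.
1 September 2025 is a Monday, so the first Monday is September 1.
At the standard offset (UTC−11:00), 19:30 UTC − 11h = 08:30 Keseth Territory standard time.
The standard-time date in Keseth Territory, March 14, 2025, is outside the daylight-saving period (16 March – 1 September), so Keseth Territory is on standard time, UTC−11:00.
19:30 UTC − 11h = 08:30 Keseth Territory.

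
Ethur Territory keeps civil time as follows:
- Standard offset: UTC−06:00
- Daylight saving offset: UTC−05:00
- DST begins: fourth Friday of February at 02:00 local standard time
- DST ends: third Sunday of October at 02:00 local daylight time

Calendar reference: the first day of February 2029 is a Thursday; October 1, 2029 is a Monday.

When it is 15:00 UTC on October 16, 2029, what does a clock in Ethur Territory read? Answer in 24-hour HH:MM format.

1 February 2029 is a Thursday, so the first Friday is February 2 and the fourth is February 23.
1 October 2029 is a Monday, so the first Sunday is October 7 and the third is October 21.
At the standard offset (UTC−06:00), 15:00 UTC − 6h = 09:00 Ethur Territory standard time.
The standard-time date in Ethur Territory, October 16, 2029, lies within the daylight-saving period (23 February – 21 October), so Ethur Territory is on daylight time, UTC−05:00.
15:00 UTC − 5h = 10:00 local.

10:00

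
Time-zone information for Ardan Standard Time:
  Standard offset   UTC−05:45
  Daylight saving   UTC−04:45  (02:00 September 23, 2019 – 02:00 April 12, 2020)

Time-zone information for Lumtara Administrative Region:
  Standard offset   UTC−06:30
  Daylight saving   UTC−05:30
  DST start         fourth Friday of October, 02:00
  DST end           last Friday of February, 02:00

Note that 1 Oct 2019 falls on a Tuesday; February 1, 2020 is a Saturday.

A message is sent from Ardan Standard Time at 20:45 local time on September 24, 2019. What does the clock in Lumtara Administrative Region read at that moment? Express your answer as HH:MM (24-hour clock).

September 24, 2019 falls between 23 September 2019 and 12 April 2020, so daylight saving is in effect and Ardan Standard Time is at UTC−04:45.
20:45 Ardan Standard Time + 4h45m = 01:30 UTC (rolling into the next day, 25 September 2019).
1 October 2019 is a Tuesday, so the first Friday is October 4 and the fourth is October 25.
1 February 2020 is a Saturday, so Fridays fall on 7, 14, 21, 28; the last is February 28.
At the standard offset (UTC−06:30), 01:30 UTC − 6h30m = 19:00 Lumtara Administrative Region standard time (rolling into the previous day, 24 September 2019).
The standard-time date in Lumtara Administrative Region, September 24, 2019, does not fall between 25 October 2019 and 28 February 2020, so daylight saving is not in effect and Lumtara Administrative Region is at UTC−06:30.
01:30 UTC − 6h30m = 19:00 Lumtara Administrative Region (rolling into the previous day, 24 September 2019).

19:00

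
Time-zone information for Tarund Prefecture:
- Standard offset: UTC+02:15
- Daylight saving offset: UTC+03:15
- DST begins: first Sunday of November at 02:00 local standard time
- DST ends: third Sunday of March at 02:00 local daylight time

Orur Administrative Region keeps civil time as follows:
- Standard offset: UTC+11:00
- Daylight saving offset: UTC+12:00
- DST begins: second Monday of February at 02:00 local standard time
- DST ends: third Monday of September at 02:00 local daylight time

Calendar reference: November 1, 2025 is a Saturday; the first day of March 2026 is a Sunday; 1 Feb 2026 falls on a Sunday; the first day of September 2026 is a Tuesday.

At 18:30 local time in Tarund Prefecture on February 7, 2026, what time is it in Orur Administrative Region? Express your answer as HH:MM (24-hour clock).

02:15

1 November 2025 is a Saturday, so the first Sunday is November 2.
1 March 2026 is a Sunday, so the first Sunday is March 1 and the third is March 15.
February 7, 2026 falls between 2 November 2025 and 15 March 2026, so daylight saving is in effect and Tarund Prefecture is at UTC+03:15.
18:30 Tarund Prefecture − 3h15m = 15:15 UTC.
1 February 2026 is a Sunday, so the first Monday is February 2 and the second is February 9.
1 September 2026 is a Tuesday, so the first Monday is September 7 and the third is September 21.
At the standard offset (UTC+11:00), 15:15 UTC + 11h = 02:15 Orur Administrative Region standard time (rolling into the next day, 8 February 2026).
The standard-time date in Orur Administrative Region, February 8, 2026, does not fall between 9 February and 21 September, so daylight saving is not in effect and Orur Administrative Region is at UTC+11:00.
15:15 UTC + 11h = 02:15 Orur Administrative Region (rolling into the next day, 8 February 2026).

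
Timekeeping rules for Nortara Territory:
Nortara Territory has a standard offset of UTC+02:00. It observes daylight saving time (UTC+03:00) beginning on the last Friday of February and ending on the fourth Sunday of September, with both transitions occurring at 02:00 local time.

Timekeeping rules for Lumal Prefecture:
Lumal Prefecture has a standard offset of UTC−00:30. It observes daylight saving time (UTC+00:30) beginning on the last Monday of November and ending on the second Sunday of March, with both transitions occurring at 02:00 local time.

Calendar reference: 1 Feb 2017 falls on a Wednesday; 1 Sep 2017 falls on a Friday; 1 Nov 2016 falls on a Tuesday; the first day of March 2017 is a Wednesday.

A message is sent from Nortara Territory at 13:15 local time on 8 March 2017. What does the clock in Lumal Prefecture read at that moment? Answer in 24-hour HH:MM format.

10:45

1 February 2017 is a Wednesday, so Fridays fall on 3, 10, 17, 24; the last is February 24.
1 September 2017 is a Friday, so the first Sunday is September 3 and the fourth is September 24.
Daylight saving runs 24 February – 24 September; 8 March 2017 is inside that window, so Nortara Territory is at UTC+03:00.
13:15 Nortara Territory − 3h = 10:15 UTC.
1 November 2016 is a Tuesday, so Mondays fall on 7, 14, 21, 28; the last is November 28.
1 March 2017 is a Wednesday, so the first Sunday is March 5 and the second is March 12.
At the standard offset (UTC−00:30), 10:15 UTC − 0h30m = 09:45 Lumal Prefecture standard time.
The standard-time date in Lumal Prefecture, 8 March 2017, lies within the daylight-saving period (28 November 2016 – 12 March 2017), so Lumal Prefecture is on daylight time, UTC+00:30.
10:15 UTC + 0h30m = 10:45 Lumal Prefecture.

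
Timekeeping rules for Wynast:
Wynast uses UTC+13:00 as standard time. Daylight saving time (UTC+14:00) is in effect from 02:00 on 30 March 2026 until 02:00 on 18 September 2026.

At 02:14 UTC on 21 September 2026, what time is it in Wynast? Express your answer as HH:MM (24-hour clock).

At the standard offset (UTC+13:00), 02:14 UTC + 13h = 15:14 Wynast standard time.
Daylight saving runs 30 March – 18 September; the standard-time date in Wynast, 21 September 2026, is outside that window, so Wynast is on standard time at UTC+13:00.
02:14 UTC + 13h = 15:14 local.

15:14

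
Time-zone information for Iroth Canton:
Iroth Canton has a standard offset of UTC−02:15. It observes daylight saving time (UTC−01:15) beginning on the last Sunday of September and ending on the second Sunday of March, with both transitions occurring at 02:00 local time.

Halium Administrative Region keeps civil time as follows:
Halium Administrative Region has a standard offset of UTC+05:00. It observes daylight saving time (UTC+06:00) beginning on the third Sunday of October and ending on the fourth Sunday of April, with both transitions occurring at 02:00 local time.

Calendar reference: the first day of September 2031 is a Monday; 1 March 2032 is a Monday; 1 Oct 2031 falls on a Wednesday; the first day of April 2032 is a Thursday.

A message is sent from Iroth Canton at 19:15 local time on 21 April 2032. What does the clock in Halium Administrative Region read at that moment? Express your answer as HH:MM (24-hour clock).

1 September 2031 is a Monday, so Sundays fall on 7, 14, 21, 28; the last is September 28.
1 March 2032 is a Monday, so the first Sunday is March 7 and the second is March 14.
21 April 2032 is outside the daylight-saving period (28 September 2031 – 14 March 2032), so Iroth Canton is on standard time, UTC−02:15.
19:15 Iroth Canton + 2h15m = 21:30 UTC.
1 October 2031 is a Wednesday, so the first Sunday is October 5 and the third is October 19.
1 April 2032 is a Thursday, so the first Sunday is April 4 and the fourth is April 25.
At the standard offset (UTC+05:00), 21:30 UTC + 5h = 02:30 Halium Administrative Region standard time (rolling into the next day, 22 April 2032).
Daylight saving runs 19 October 2031 – 25 April 2032; the standard-time date in Halium Administrative Region, 22 April 2032, is inside that window, so Halium Administrative Region is at UTC+06:00.
21:30 UTC + 6h = 03:30 Halium Administrative Region (rolling into the next day, 22 April 2032).

03:30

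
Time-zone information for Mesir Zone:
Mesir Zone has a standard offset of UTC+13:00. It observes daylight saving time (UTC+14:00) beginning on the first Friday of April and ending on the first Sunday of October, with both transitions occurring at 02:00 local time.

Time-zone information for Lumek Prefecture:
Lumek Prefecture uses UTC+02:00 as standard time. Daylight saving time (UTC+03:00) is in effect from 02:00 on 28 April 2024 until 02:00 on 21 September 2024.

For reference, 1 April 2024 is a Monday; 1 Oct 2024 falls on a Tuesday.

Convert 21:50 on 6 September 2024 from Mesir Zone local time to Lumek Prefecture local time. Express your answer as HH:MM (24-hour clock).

1 April 2024 is a Monday, so the first Friday is April 5.
1 October 2024 is a Tuesday, so the first Sunday is October 6.
6 September 2024 lies within the daylight-saving period (5 April – 6 October), so Mesir Zone is on daylight time, UTC+14:00.
21:50 Mesir Zone − 14h = 07:50 UTC.
At the standard offset (UTC+02:00), 07:50 UTC + 2h = 09:50 Lumek Prefecture standard time.
The standard-time date in Lumek Prefecture, 6 September 2024, lies within the daylight-saving period (28 April – 21 September), so Lumek Prefecture is on daylight time, UTC+03:00.
07:50 UTC + 3h = 10:50 Lumek Prefecture.

10:50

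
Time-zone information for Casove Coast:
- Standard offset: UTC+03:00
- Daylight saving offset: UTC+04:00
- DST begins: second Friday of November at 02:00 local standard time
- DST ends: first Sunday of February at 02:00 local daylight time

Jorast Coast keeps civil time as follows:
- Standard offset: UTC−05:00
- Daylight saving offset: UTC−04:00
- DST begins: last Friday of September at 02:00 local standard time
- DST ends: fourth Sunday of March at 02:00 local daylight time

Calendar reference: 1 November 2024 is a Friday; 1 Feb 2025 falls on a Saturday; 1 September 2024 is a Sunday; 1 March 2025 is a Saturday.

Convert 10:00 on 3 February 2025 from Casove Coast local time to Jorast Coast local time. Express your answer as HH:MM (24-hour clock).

03:00

1 November 2024 is a Friday, so the first Friday is November 1 and the second is November 8.
1 February 2025 is a Saturday, so the first Sunday is February 2.
Daylight saving runs 8 November 2024 – 2 February 2025; 3 February 2025 is outside that window, so Casove Coast is on standard time at UTC+03:00.
10:00 Casove Coast − 3h = 07:00 UTC.
1 September 2024 is a Sunday, so Fridays fall on 6, 13, 20, 27; the last is September 27.
1 March 2025 is a Saturday, so the first Sunday is March 2 and the fourth is March 23.
At the standard offset (UTC−05:00), 07:00 UTC − 5h = 02:00 Jorast Coast standard time.
Daylight saving runs 27 September 2024 – 23 March 2025; the standard-time date in Jorast Coast, 3 February 2025, is inside that window, so Jorast Coast is at UTC−04:00.
07:00 UTC − 4h = 03:00 Jorast Coast.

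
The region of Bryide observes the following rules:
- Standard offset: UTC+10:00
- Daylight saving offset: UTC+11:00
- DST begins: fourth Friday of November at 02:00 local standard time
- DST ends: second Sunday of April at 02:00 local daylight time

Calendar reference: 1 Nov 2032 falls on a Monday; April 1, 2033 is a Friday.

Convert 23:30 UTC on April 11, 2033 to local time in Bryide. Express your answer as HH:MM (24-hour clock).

1 November 2032 is a Monday, so the first Friday is November 5 and the fourth is November 26.
1 April 2033 is a Friday, so the first Sunday is April 3 and the second is April 10.
At the standard offset (UTC+10:00), 23:30 UTC + 10h = 09:30 Bryide standard time (rolling into the next day, 12 April 2033).
The standard-time date in Bryide, April 12, 2033, is outside the daylight-saving period (26 November 2032 – 10 April 2033), so Bryide is on standard time, UTC+10:00.
23:30 UTC + 10h = 09:30 local (rolling into the next day, 12 April 2033).

09:30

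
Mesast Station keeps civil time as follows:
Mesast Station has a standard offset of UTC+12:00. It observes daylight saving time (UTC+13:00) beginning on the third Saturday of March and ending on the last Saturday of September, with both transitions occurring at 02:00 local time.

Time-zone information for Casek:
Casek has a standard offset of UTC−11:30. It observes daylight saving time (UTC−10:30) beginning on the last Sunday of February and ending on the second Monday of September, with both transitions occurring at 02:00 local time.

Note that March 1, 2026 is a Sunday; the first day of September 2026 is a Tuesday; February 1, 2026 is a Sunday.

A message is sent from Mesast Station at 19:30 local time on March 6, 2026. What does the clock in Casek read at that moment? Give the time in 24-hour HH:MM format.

21:00

1 March 2026 is a Sunday, so the first Saturday is March 7 and the third is March 21.
1 September 2026 is a Tuesday, so Saturdays fall on 5, 12, 19, 26; the last is September 26.
Daylight saving runs 21 March – 26 September; March 6, 2026 is outside that window, so Mesast Station is on standard time at UTC+12:00.
19:30 Mesast Station − 12h = 07:30 UTC.
1 February 2026 is a Sunday, so Sundays fall on 1, 8, 15, 22; the last is February 22.
1 September 2026 is a Tuesday, so the first Monday is September 7 and the second is September 14.
At the standard offset (UTC−11:30), 07:30 UTC − 11h30m = 20:00 Casek standard time (rolling into the previous day, 5 March 2026).
The standard-time date in Casek, March 5, 2026, lies within the daylight-saving period (22 February – 14 September), so Casek is on daylight time, UTC−10:30.
07:30 UTC − 10h30m = 21:00 Casek (rolling into the previous day, 5 March 2026).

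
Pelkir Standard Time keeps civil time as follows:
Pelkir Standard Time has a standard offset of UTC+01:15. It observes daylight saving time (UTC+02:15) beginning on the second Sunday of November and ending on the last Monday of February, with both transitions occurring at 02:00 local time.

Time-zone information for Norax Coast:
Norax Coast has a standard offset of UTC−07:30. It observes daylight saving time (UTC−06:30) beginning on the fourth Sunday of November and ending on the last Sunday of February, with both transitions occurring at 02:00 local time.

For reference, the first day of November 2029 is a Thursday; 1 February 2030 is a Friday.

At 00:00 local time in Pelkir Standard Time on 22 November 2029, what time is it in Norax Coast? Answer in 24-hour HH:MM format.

1 November 2029 is a Thursday, so the first Sunday is November 4 and the second is November 11.
1 February 2030 is a Friday, so Mondays fall on 4, 11, 18, 25; the last is February 25.
Daylight saving runs 11 November 2029 – 25 February 2030; 22 November 2029 is inside that window, so Pelkir Standard Time is at UTC+02:15.
00:00 Pelkir Standard Time − 2h15m = 21:45 UTC (rolling into the previous day, 21 November 2029).
1 November 2029 is a Thursday, so the first Sunday is November 4 and the fourth is November 25.
1 February 2030 is a Friday, so Sundays fall on 3, 10, 17, 24; the last is February 24.
At the standard offset (UTC−07:30), 21:45 UTC − 7h30m = 14:15 Norax Coast standard time.
The standard-time date in Norax Coast, 21 November 2029, does not fall between 25 November 2029 and 24 February 2030, so daylight saving is not in effect and Norax Coast is at UTC−07:30.
21:45 UTC − 7h30m = 14:15 Norax Coast.

14:15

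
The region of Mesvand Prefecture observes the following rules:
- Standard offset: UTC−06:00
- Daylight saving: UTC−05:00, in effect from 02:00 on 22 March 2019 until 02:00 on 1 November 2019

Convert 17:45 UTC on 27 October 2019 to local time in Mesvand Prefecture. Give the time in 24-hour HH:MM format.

At the standard offset (UTC−06:00), 17:45 UTC − 6h = 11:45 Mesvand Prefecture standard time.
The standard-time date in Mesvand Prefecture, 27 October 2019, lies within the daylight-saving period (22 March – 1 November), so Mesvand Prefecture is on daylight time, UTC−05:00.
17:45 UTC − 5h = 12:45 local.

12:45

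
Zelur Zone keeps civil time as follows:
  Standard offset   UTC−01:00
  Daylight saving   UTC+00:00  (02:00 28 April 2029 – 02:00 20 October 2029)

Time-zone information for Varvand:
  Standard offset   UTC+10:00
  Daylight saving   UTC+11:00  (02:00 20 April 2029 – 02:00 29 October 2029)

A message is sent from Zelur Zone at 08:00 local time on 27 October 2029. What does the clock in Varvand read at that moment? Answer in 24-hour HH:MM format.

20:00

27 October 2029 does not fall between 28 April and 20 October, so daylight saving is not in effect and Zelur Zone is at UTC−01:00.
08:00 Zelur Zone + 1h = 09:00 UTC.
At the standard offset (UTC+10:00), 09:00 UTC + 10h = 19:00 Varvand standard time.
The standard-time date in Varvand, 27 October 2029, lies within the daylight-saving period (20 April – 29 October), so Varvand is on daylight time, UTC+11:00.
09:00 UTC + 11h = 20:00 Varvand.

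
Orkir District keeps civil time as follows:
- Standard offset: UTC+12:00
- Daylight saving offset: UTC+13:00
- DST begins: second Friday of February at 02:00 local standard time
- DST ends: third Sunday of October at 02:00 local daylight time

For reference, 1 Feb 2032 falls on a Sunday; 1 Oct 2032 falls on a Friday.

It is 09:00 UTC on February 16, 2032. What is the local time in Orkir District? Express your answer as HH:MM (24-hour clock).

1 February 2032 is a Sunday, so the first Friday is February 6 and the second is February 13.
1 October 2032 is a Friday, so the first Sunday is October 3 and the third is October 17.
At the standard offset (UTC+12:00), 09:00 UTC + 12h = 21:00 Orkir District standard time.
The standard-time date in Orkir District, February 16, 2032, falls between 13 February and 17 October, so daylight saving is in effect and Orkir District is at UTC+13:00.
09:00 UTC + 13h = 22:00 local.

22:00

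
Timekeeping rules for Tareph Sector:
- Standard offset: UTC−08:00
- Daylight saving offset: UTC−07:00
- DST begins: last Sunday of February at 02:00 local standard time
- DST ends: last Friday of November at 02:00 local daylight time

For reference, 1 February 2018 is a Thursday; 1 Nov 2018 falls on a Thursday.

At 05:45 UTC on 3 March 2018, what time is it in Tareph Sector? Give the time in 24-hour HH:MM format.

1 February 2018 is a Thursday, so Sundays fall on 4, 11, 18, 25; the last is February 25.
1 November 2018 is a Thursday, so Fridays fall on 2, 9, 16, 23, 30; the last is November 30.
At the standard offset (UTC−08:00), 05:45 UTC − 8h = 21:45 Tareph Sector standard time (rolling into the previous day, 2 March 2018).
Daylight saving runs 25 February – 30 November; the standard-time date in Tareph Sector, 2 March 2018, is inside that window, so Tareph Sector is at UTC−07:00.
05:45 UTC − 7h = 22:45 local (rolling into the previous day, 2 March 2018).

22:45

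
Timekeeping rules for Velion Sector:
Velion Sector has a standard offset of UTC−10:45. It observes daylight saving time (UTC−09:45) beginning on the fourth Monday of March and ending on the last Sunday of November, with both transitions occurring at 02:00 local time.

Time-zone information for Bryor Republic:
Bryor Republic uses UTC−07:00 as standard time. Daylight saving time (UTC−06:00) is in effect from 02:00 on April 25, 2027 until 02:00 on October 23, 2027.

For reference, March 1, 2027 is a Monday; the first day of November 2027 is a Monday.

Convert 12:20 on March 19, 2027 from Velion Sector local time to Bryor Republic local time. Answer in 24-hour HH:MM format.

16:05

1 March 2027 is a Monday, so the first Monday is March 1 and the fourth is March 22.
1 November 2027 is a Monday, so Sundays fall on 7, 14, 21, 28; the last is November 28.
March 19, 2027 does not fall between 22 March and 28 November, so daylight saving is not in effect and Velion Sector is at UTC−10:45.
12:20 Velion Sector + 10h45m = 23:05 UTC.
At the standard offset (UTC−07:00), 23:05 UTC − 7h = 16:05 Bryor Republic standard time.
The standard-time date in Bryor Republic, March 19, 2027, is outside the daylight-saving period (25 April – 23 October), so Bryor Republic is on standard time, UTC−07:00.
23:05 UTC − 7h = 16:05 Bryor Republic.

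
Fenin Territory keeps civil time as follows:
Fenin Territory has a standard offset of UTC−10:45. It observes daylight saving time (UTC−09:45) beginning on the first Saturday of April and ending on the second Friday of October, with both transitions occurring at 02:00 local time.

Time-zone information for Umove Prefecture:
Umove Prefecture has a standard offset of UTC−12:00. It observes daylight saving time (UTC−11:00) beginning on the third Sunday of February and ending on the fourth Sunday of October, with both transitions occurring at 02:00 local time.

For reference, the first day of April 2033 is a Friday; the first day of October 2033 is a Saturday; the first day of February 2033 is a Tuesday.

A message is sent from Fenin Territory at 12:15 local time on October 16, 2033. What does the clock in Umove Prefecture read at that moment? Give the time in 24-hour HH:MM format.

12:00

1 April 2033 is a Friday, so the first Saturday is April 2.
1 October 2033 is a Saturday, so the first Friday is October 7 and the second is October 14.
October 16, 2033 is outside the daylight-saving period (2 April – 14 October), so Fenin Territory is on standard time, UTC−10:45.
12:15 Fenin Territory + 10h45m = 23:00 UTC.
1 February 2033 is a Tuesday, so the first Sunday is February 6 and the third is February 20.
1 October 2033 is a Saturday, so the first Sunday is October 2 and the fourth is October 23.
At the standard offset (UTC−12:00), 23:00 UTC − 12h = 11:00 Umove Prefecture standard time.
The standard-time date in Umove Prefecture, October 16, 2033, lies within the daylight-saving period (20 February – 23 October), so Umove Prefecture is on daylight time, UTC−11:00.
23:00 UTC − 11h = 12:00 Umove Prefecture.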